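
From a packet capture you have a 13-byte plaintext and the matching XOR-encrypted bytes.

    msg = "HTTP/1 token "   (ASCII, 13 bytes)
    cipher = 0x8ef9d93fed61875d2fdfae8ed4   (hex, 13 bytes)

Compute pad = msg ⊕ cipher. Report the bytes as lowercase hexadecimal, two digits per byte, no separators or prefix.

c6ad8d6fc250a72940b4cbe0f4

Since cipher = msg ⊕ pad, XORing both sides with msg gives pad = msg ⊕ cipher.
byte 0: 48 xor 8e = c6
byte 1: 54 xor f9 = ad
byte 2: 54 xor d9 = 8d
byte 3: 50 xor 3f = 6f
byte 4: 2f xor ed = c2
byte 5: 31 xor 61 = 50
byte 6: 20 xor 87 = a7
byte 7: 74 xor 5d = 29
byte 8: 6f xor 2f = 40
byte 9: 6b xor df = b4
byte 10: 65 xor ae = cb
byte 11: 6e xor 8e = e0
byte 12: 20 xor d4 = f4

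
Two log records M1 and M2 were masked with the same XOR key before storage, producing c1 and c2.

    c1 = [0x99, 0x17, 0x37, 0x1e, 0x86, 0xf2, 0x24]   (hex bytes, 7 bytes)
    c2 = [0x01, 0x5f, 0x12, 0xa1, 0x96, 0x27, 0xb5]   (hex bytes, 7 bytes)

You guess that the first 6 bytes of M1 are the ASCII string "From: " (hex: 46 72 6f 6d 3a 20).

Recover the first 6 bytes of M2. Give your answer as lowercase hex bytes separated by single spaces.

de 3a 4a d2 2a f5

First, c1 ⊕ c2 = (M1 ⊕ K) ⊕ (M2 ⊕ K) = M1 ⊕ M2, so the key drops out. Then M2 = (M1 ⊕ M2) ⊕ M1 over the first 6 bytes.
byte 0: (99 XOR 01) XOR 46 = 98 XOR 46 = de
byte 1: (17 XOR 5f) XOR 72 = 48 XOR 72 = 3a
byte 2: (37 XOR 12) XOR 6f = 25 XOR 6f = 4a
byte 3: (1e XOR a1) XOR 6d = bf XOR 6d = d2
byte 4: (86 XOR 96) XOR 3a = 10 XOR 3a = 2a
byte 5: (f2 XOR 27) XOR 20 = d5 XOR 20 = f5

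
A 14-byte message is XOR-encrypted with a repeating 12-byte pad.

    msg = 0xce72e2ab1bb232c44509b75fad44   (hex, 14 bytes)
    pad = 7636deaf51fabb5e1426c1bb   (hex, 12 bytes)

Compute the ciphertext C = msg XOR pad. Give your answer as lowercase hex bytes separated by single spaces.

The 12-byte key repeats, so the effective keystream is 76 36 de af 51 fa bb 5e 14 26 c1 bb 76 36.
byte 0: ce XOR 76 = b8
byte 1: 72 XOR 36 = 44
byte 2: e2 XOR de = 3c
byte 3: ab XOR af = 04
byte 4: 1b XOR 51 = 4a
byte 5: b2 XOR fa = 48
byte 6: 32 XOR bb = 89
byte 7: c4 XOR 5e = 9a
byte 8: 45 XOR 14 = 51
byte 9: 09 XOR 26 = 2f
byte 10: b7 XOR c1 = 76
byte 11: 5f XOR bb = e4
byte 12: ad XOR 76 = db
byte 13: 44 XOR 36 = 72

b8 44 3c 04 4a 48 89 9a 51 2f 76 e4 db 72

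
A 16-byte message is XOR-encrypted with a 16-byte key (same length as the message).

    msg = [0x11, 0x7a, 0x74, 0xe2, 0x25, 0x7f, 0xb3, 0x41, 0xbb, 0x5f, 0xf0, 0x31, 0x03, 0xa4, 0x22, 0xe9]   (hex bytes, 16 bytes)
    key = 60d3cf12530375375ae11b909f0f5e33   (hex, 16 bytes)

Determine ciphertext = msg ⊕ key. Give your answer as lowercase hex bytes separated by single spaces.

11 xor 60 = 71
7a xor d3 = a9
74 xor cf = bb
e2 xor 12 = f0
25 xor 53 = 76
7f xor 03 = 7c
b3 xor 75 = c6
41 xor 37 = 76
bb xor 5a = e1
5f xor e1 = be
f0 xor 1b = eb
31 xor 90 = a1
03 xor 9f = 9c
a4 xor 0f = ab
22 xor 5e = 7c
e9 xor 33 = da

71 a9 bb f0 76 7c c6 76 e1 be eb a1 9c ab 7c da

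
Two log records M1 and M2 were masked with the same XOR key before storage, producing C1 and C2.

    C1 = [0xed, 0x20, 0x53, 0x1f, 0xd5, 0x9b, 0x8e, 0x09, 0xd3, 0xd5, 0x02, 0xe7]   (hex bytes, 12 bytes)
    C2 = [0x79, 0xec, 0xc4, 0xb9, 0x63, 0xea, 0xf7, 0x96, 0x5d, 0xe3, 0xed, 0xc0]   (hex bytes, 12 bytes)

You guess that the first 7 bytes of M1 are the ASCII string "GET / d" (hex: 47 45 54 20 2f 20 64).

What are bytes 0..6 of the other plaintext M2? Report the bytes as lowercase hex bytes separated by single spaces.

d3 89 c3 86 99 51 1d

First, C1 ⊕ C2 = (M1 ⊕ K) ⊕ (M2 ⊕ K) = M1 ⊕ M2, so the key drops out. Then M2 = (M1 ⊕ M2) ⊕ M1 over the first 7 bytes.
byte 0: (ed xor 79) xor 47 = 94 xor 47 = d3
byte 1: (20 xor ec) xor 45 = cc xor 45 = 89
byte 2: (53 xor c4) xor 54 = 97 xor 54 = c3
byte 3: (1f xor b9) xor 20 = a6 xor 20 = 86
byte 4: (d5 xor 63) xor 2f = b6 xor 2f = 99
byte 5: (9b xor ea) xor 20 = 71 xor 20 = 51
byte 6: (8e xor f7) xor 64 = 79 xor 64 = 1d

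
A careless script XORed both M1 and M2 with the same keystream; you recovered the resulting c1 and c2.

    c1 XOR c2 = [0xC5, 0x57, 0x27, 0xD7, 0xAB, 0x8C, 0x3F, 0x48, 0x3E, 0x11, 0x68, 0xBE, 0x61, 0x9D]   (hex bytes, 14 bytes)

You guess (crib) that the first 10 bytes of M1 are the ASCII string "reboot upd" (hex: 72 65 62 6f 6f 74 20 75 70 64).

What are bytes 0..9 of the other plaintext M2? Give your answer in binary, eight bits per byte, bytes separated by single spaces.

Since c1 ⊕ c2 = M1 ⊕ M2, XORing with the guessed M1 bytes yields the corresponding M2 bytes: M2 = (c1 ⊕ c2) ⊕ M1.
11000101 ^ 01110010 = 10110111
01010111 ^ 01100101 = 00110010
00100111 ^ 01100010 = 01000101
11010111 ^ 01101111 = 10111000
10101011 ^ 01101111 = 11000100
10001100 ^ 01110100 = 11111000
00111111 ^ 00100000 = 00011111
01001000 ^ 01110101 = 00111101
00111110 ^ 01110000 = 01001110
00010001 ^ 01100100 = 01110101

10110111 00110010 01000101 10111000 11000100 11111000 00011111 00111101 01001110 01110101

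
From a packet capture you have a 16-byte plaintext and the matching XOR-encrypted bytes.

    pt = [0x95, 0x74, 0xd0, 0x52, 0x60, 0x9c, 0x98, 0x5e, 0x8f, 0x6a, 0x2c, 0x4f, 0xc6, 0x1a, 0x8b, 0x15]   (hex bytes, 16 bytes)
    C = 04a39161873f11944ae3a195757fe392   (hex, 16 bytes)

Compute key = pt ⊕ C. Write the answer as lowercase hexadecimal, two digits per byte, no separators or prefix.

Since C = pt ⊕ key, XORing both sides with pt gives key = pt ⊕ C.
byte 0: 149 ⊕   4 = 145
byte 1: 116 ⊕ 163 = 215
byte 2: 208 ⊕ 145 =  65
byte 3:  82 ⊕  97 =  51
byte 4:  96 ⊕ 135 = 231
byte 5: 156 ⊕  63 = 163
byte 6: 152 ⊕  17 = 137
byte 7:  94 ⊕ 148 = 202
byte 8: 143 ⊕  74 = 197
byte 9: 106 ⊕ 227 = 137
byte 10:  44 ⊕ 161 = 141
byte 11:  79 ⊕ 149 = 218
byte 12: 198 ⊕ 117 = 179
byte 13:  26 ⊕ 127 = 101
byte 14: 139 ⊕ 227 = 104
byte 15:  21 ⊕ 146 = 135

91d74133e7a389cac5898ddab3656887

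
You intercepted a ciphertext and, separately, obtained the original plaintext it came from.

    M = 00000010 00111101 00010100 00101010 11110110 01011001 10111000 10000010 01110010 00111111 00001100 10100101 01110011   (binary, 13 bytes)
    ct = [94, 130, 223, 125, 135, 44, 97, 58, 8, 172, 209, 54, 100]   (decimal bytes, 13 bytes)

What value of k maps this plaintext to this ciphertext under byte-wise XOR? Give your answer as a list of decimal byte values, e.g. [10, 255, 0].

Since ct = M ⊕ k, XORing both sides with M gives k = M ⊕ ct.
byte 0: 02 ⊕ 5e = 5c
byte 1: 3d ⊕ 82 = bf
byte 2: 14 ⊕ df = cb
byte 3: 2a ⊕ 7d = 57
byte 4: f6 ⊕ 87 = 71
byte 5: 59 ⊕ 2c = 75
byte 6: b8 ⊕ 61 = d9
byte 7: 82 ⊕ 3a = b8
byte 8: 72 ⊕ 08 = 7a
byte 9: 3f ⊕ ac = 93
byte 10: 0c ⊕ d1 = dd
byte 11: a5 ⊕ 36 = 93
byte 12: 73 ⊕ 64 = 17

[92, 191, 203, 87, 113, 117, 217, 184, 122, 147, 221, 147, 23]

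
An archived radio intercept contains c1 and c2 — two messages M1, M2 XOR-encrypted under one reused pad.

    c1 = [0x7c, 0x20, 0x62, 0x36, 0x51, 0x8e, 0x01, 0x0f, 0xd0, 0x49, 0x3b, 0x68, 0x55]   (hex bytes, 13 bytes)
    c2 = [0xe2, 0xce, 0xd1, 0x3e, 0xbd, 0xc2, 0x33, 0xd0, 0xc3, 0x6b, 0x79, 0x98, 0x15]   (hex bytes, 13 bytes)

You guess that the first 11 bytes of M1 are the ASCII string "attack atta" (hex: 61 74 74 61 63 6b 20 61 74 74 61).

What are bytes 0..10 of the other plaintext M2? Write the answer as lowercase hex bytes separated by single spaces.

First, c1 ⊕ c2 = (M1 ⊕ K) ⊕ (M2 ⊕ K) = M1 ⊕ M2, so the key drops out. Then M2 = (M1 ⊕ M2) ⊕ M1 over the first 11 bytes.
byte 0: (7c XOR e2) XOR 61 = 9e XOR 61 = ff
byte 1: (20 XOR ce) XOR 74 = ee XOR 74 = 9a
byte 2: (62 XOR d1) XOR 74 = b3 XOR 74 = c7
byte 3: (36 XOR 3e) XOR 61 = 08 XOR 61 = 69
byte 4: (51 XOR bd) XOR 63 = ec XOR 63 = 8f
byte 5: (8e XOR c2) XOR 6b = 4c XOR 6b = 27
byte 6: (01 XOR 33) XOR 20 = 32 XOR 20 = 12
byte 7: (0f XOR d0) XOR 61 = df XOR 61 = be
byte 8: (d0 XOR c3) XOR 74 = 13 XOR 74 = 67
byte 9: (49 XOR 6b) XOR 74 = 22 XOR 74 = 56
byte 10: (3b XOR 79) XOR 61 = 42 XOR 61 = 23

ff 9a c7 69 8f 27 12 be 67 56 23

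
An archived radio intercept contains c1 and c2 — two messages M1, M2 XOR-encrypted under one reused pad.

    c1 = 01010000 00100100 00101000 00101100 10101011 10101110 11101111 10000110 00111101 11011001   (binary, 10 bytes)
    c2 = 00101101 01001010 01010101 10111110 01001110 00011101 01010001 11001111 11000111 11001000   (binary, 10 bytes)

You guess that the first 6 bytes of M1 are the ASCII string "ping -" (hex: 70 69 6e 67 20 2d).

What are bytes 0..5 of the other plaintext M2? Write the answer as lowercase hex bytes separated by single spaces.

0d 07 13 f5 c5 9e

First, c1 ⊕ c2 = (M1 ⊕ K) ⊕ (M2 ⊕ K) = M1 ⊕ M2, so the key drops out. Then M2 = (M1 ⊕ M2) ⊕ M1 over the first 6 bytes.
byte 0: (50 ⊕ 2d) ⊕ 70 = 7d ⊕ 70 = 0d
byte 1: (24 ⊕ 4a) ⊕ 69 = 6e ⊕ 69 = 07
byte 2: (28 ⊕ 55) ⊕ 6e = 7d ⊕ 6e = 13
byte 3: (2c ⊕ be) ⊕ 67 = 92 ⊕ 67 = f5
byte 4: (ab ⊕ 4e) ⊕ 20 = e5 ⊕ 20 = c5
byte 5: (ae ⊕ 1d) ⊕ 2d = b3 ⊕ 2d = 9e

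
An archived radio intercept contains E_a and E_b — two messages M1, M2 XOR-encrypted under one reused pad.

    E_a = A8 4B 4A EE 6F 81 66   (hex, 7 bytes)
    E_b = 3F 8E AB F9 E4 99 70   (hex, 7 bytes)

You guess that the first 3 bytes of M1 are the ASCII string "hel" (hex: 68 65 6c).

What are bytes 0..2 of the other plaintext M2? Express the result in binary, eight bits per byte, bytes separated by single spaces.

First, E_a ⊕ E_b = (M1 ⊕ K) ⊕ (M2 ⊕ K) = M1 ⊕ M2, so the key drops out. Then M2 = (M1 ⊕ M2) ⊕ M1 over the first 3 bytes.
byte 0: (a8 ⊕ 3f) ⊕ 68 = 97 ⊕ 68 = ff
byte 1: (4b ⊕ 8e) ⊕ 65 = c5 ⊕ 65 = a0
byte 2: (4a ⊕ ab) ⊕ 6c = e1 ⊕ 6c = 8d

11111111 10100000 10001101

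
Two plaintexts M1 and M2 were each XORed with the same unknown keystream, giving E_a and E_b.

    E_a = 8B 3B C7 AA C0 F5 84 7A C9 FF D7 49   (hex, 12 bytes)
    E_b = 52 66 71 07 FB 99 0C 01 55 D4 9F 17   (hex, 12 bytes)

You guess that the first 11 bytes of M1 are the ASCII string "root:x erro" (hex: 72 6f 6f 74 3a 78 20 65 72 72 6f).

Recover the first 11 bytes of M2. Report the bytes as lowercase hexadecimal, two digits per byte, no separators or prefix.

ab32d9d90114a81eee5927

First, E_a ⊕ E_b = (M1 ⊕ K) ⊕ (M2 ⊕ K) = M1 ⊕ M2, so the key drops out. Then M2 = (M1 ⊕ M2) ⊕ M1 over the first 11 bytes.
byte 0: (8b ^ 52) ^ 72 = d9 ^ 72 = ab
byte 1: (3b ^ 66) ^ 6f = 5d ^ 6f = 32
byte 2: (c7 ^ 71) ^ 6f = b6 ^ 6f = d9
byte 3: (aa ^ 07) ^ 74 = ad ^ 74 = d9
byte 4: (c0 ^ fb) ^ 3a = 3b ^ 3a = 01
byte 5: (f5 ^ 99) ^ 78 = 6c ^ 78 = 14
byte 6: (84 ^ 0c) ^ 20 = 88 ^ 20 = a8
byte 7: (7a ^ 01) ^ 65 = 7b ^ 65 = 1e
byte 8: (c9 ^ 55) ^ 72 = 9c ^ 72 = ee
byte 9: (ff ^ d4) ^ 72 = 2b ^ 72 = 59
byte 10: (d7 ^ 9f) ^ 6f = 48 ^ 6f = 27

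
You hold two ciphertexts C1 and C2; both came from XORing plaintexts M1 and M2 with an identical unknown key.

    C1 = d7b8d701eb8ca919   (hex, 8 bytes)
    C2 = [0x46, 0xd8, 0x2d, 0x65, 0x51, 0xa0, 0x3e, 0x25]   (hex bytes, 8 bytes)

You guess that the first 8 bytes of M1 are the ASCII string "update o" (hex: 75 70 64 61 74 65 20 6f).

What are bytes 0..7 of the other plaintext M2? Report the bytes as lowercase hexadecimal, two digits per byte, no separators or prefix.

First, C1 ⊕ C2 = (M1 ⊕ K) ⊕ (M2 ⊕ K) = M1 ⊕ M2, so the key drops out. Then M2 = (M1 ⊕ M2) ⊕ M1 over the first 8 bytes.
byte 0: (d7 xor 46) xor 75 = 91 xor 75 = e4
byte 1: (b8 xor d8) xor 70 = 60 xor 70 = 10
byte 2: (d7 xor 2d) xor 64 = fa xor 64 = 9e
byte 3: (01 xor 65) xor 61 = 64 xor 61 = 05
byte 4: (eb xor 51) xor 74 = ba xor 74 = ce
byte 5: (8c xor a0) xor 65 = 2c xor 65 = 49
byte 6: (a9 xor 3e) xor 20 = 97 xor 20 = b7
byte 7: (19 xor 25) xor 6f = 3c xor 6f = 53

e4109e05ce49b753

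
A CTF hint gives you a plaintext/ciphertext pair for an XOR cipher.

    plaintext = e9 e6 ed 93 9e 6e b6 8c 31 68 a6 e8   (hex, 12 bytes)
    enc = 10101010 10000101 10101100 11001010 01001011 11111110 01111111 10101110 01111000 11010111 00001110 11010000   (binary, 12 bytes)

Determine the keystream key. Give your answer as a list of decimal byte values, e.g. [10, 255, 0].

Since enc = plaintext ⊕ key, XORing both sides with plaintext gives key = plaintext ⊕ enc.
11101001 ^ 10101010 = 01000011
11100110 ^ 10000101 = 01100011
11101101 ^ 10101100 = 01000001
10010011 ^ 11001010 = 01011001
10011110 ^ 01001011 = 11010101
01101110 ^ 11111110 = 10010000
10110110 ^ 01111111 = 11001001
10001100 ^ 10101110 = 00100010
00110001 ^ 01111000 = 01001001
01101000 ^ 11010111 = 10111111
10100110 ^ 00001110 = 10101000
11101000 ^ 11010000 = 00111000

[67, 99, 65, 89, 213, 144, 201, 34, 73, 191, 168, 56]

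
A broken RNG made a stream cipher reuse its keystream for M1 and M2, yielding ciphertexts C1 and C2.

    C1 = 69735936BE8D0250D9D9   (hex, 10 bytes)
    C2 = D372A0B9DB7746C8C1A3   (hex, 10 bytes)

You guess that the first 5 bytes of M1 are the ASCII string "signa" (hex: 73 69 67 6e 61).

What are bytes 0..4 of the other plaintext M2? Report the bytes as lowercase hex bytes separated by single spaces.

c9 68 9e e1 04

First, C1 ⊕ C2 = (M1 ⊕ K) ⊕ (M2 ⊕ K) = M1 ⊕ M2, so the key drops out. Then M2 = (M1 ⊕ M2) ⊕ M1 over the first 5 bytes.
byte 0: (69 ⊕ d3) ⊕ 73 = ba ⊕ 73 = c9
byte 1: (73 ⊕ 72) ⊕ 69 = 01 ⊕ 69 = 68
byte 2: (59 ⊕ a0) ⊕ 67 = f9 ⊕ 67 = 9e
byte 3: (36 ⊕ b9) ⊕ 6e = 8f ⊕ 6e = e1
byte 4: (be ⊕ db) ⊕ 61 = 65 ⊕ 61 = 04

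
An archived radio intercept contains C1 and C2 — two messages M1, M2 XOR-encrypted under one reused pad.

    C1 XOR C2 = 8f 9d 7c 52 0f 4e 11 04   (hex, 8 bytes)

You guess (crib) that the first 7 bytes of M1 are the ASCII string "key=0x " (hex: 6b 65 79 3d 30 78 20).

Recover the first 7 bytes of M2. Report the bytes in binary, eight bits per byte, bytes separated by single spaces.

Since C1 ⊕ C2 = M1 ⊕ M2, XORing with the guessed M1 bytes yields the corresponding M2 bytes: M2 = (C1 ⊕ C2) ⊕ M1.
byte 0: 8f ^ 6b = e4
byte 1: 9d ^ 65 = f8
byte 2: 7c ^ 79 = 05
byte 3: 52 ^ 3d = 6f
byte 4: 0f ^ 30 = 3f
byte 5: 4e ^ 78 = 36
byte 6: 11 ^ 20 = 31

11100100 11111000 00000101 01101111 00111111 00110110 00110001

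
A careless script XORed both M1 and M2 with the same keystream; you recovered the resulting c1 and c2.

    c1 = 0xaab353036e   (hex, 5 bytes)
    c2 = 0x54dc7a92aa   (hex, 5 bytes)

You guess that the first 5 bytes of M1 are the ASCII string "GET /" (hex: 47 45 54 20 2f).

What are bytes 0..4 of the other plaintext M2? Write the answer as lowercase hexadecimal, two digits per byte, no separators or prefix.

b92a7db1eb

First, c1 ⊕ c2 = (M1 ⊕ K) ⊕ (M2 ⊕ K) = M1 ⊕ M2, so the key drops out. Then M2 = (M1 ⊕ M2) ⊕ M1 over the first 5 bytes.
byte 0: (aa ^ 54) ^ 47 = fe ^ 47 = b9
byte 1: (b3 ^ dc) ^ 45 = 6f ^ 45 = 2a
byte 2: (53 ^ 7a) ^ 54 = 29 ^ 54 = 7d
byte 3: (03 ^ 92) ^ 20 = 91 ^ 20 = b1
byte 4: (6e ^ aa) ^ 2f = c4 ^ 2f = eb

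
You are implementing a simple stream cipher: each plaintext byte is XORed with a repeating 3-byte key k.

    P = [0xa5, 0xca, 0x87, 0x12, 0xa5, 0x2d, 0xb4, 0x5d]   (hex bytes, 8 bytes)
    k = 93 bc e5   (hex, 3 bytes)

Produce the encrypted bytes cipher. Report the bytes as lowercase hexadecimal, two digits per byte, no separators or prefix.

The 3-byte key repeats, so the effective keystream is 93 bc e5 93 bc e5 93 bc.
byte 0: 10100101 XOR 10010011 = 00110110
byte 1: 11001010 XOR 10111100 = 01110110
byte 2: 10000111 XOR 11100101 = 01100010
byte 3: 00010010 XOR 10010011 = 10000001
byte 4: 10100101 XOR 10111100 = 00011001
byte 5: 00101101 XOR 11100101 = 11001000
byte 6: 10110100 XOR 10010011 = 00100111
byte 7: 01011101 XOR 10111100 = 11100001

3676628119c827e1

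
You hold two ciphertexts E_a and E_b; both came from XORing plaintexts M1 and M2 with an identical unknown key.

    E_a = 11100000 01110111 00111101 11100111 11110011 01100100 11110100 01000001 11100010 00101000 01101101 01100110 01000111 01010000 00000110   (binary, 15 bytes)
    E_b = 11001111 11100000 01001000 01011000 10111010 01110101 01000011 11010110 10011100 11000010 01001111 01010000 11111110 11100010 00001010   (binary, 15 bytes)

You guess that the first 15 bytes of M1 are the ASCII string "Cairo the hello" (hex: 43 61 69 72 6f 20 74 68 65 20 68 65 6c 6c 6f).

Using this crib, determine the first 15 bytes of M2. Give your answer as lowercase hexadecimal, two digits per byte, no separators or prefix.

First, E_a ⊕ E_b = (M1 ⊕ K) ⊕ (M2 ⊕ K) = M1 ⊕ M2, so the key drops out. Then M2 = (M1 ⊕ M2) ⊕ M1 over the first 15 bytes.
byte 0: (e0 xor cf) xor 43 = 2f xor 43 = 6c
byte 1: (77 xor e0) xor 61 = 97 xor 61 = f6
byte 2: (3d xor 48) xor 69 = 75 xor 69 = 1c
byte 3: (e7 xor 58) xor 72 = bf xor 72 = cd
byte 4: (f3 xor ba) xor 6f = 49 xor 6f = 26
byte 5: (64 xor 75) xor 20 = 11 xor 20 = 31
byte 6: (f4 xor 43) xor 74 = b7 xor 74 = c3
byte 7: (41 xor d6) xor 68 = 97 xor 68 = ff
byte 8: (e2 xor 9c) xor 65 = 7e xor 65 = 1b
byte 9: (28 xor c2) xor 20 = ea xor 20 = ca
byte 10: (6d xor 4f) xor 68 = 22 xor 68 = 4a
byte 11: (66 xor 50) xor 65 = 36 xor 65 = 53
byte 12: (47 xor fe) xor 6c = b9 xor 6c = d5
byte 13: (50 xor e2) xor 6c = b2 xor 6c = de
byte 14: (06 xor 0a) xor 6f = 0c xor 6f = 63

6cf61ccd2631c3ff1bca4a53d5de63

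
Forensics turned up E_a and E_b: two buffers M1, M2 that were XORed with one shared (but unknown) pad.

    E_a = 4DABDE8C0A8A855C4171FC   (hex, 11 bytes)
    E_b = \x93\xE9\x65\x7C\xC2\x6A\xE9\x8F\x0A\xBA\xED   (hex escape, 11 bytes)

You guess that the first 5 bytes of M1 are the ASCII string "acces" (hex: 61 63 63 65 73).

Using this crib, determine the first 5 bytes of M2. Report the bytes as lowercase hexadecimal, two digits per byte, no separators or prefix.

First, E_a ⊕ E_b = (M1 ⊕ K) ⊕ (M2 ⊕ K) = M1 ⊕ M2, so the key drops out. Then M2 = (M1 ⊕ M2) ⊕ M1 over the first 5 bytes.
byte 0: (4d ⊕ 93) ⊕ 61 = de ⊕ 61 = bf
byte 1: (ab ⊕ e9) ⊕ 63 = 42 ⊕ 63 = 21
byte 2: (de ⊕ 65) ⊕ 63 = bb ⊕ 63 = d8
byte 3: (8c ⊕ 7c) ⊕ 65 = f0 ⊕ 65 = 95
byte 4: (0a ⊕ c2) ⊕ 73 = c8 ⊕ 73 = bb

bf21d895bb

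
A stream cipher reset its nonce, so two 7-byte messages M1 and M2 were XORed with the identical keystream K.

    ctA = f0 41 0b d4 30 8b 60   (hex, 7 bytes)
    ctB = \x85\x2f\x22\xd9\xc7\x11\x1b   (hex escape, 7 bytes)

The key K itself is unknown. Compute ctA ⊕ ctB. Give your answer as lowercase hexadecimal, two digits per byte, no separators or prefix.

756e290df79a7b

ctA ⊕ ctB = (M1 ⊕ K) ⊕ (M2 ⊕ K) = M1 ⊕ M2 — the shared key cancels under XOR.
240 XOR 133 = 117
 65 XOR  47 = 110
 11 XOR  34 =  41
212 XOR 217 =  13
 48 XOR 199 = 247
139 XOR  17 = 154
 96 XOR  27 = 123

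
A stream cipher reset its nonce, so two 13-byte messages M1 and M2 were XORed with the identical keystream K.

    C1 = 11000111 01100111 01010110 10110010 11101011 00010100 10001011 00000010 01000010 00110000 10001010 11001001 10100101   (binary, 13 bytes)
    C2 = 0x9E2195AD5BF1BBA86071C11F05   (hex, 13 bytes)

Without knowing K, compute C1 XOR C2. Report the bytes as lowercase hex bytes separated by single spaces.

59 46 c3 1f b0 e5 30 aa 22 41 4b d6 a0

C1 ⊕ C2 = (M1 ⊕ K) ⊕ (M2 ⊕ K) = M1 ⊕ M2 — the shared key cancels under XOR.
c7 XOR 9e = 59
67 XOR 21 = 46
56 XOR 95 = c3
b2 XOR ad = 1f
eb XOR 5b = b0
14 XOR f1 = e5
8b XOR bb = 30
02 XOR a8 = aa
42 XOR 60 = 22
30 XOR 71 = 41
8a XOR c1 = 4b
c9 XOR 1f = d6
a5 XOR 05 = a0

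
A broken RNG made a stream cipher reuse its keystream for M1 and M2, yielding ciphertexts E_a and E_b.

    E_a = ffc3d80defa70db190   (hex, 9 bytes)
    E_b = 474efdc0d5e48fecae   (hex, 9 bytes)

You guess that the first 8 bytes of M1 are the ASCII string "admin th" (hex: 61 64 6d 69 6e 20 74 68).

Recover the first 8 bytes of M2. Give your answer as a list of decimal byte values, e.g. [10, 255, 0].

First, E_a ⊕ E_b = (M1 ⊕ K) ⊕ (M2 ⊕ K) = M1 ⊕ M2, so the key drops out. Then M2 = (M1 ⊕ M2) ⊕ M1 over the first 8 bytes.
byte 0: (ff xor 47) xor 61 = b8 xor 61 = d9
byte 1: (c3 xor 4e) xor 64 = 8d xor 64 = e9
byte 2: (d8 xor fd) xor 6d = 25 xor 6d = 48
byte 3: (0d xor c0) xor 69 = cd xor 69 = a4
byte 4: (ef xor d5) xor 6e = 3a xor 6e = 54
byte 5: (a7 xor e4) xor 20 = 43 xor 20 = 63
byte 6: (0d xor 8f) xor 74 = 82 xor 74 = f6
byte 7: (b1 xor ec) xor 68 = 5d xor 68 = 35

[217, 233, 72, 164, 84, 99, 246, 53]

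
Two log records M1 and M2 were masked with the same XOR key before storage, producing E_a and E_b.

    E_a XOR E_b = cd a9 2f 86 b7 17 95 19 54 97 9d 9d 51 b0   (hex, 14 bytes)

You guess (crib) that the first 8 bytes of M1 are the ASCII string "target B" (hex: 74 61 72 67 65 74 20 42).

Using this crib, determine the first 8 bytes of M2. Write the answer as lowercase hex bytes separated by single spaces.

b9 c8 5d e1 d2 63 b5 5b

Since E_a ⊕ E_b = M1 ⊕ M2, XORing with the guessed M1 bytes yields the corresponding M2 bytes: M2 = (E_a ⊕ E_b) ⊕ M1.
11001101 ⊕ 01110100 = 10111001
10101001 ⊕ 01100001 = 11001000
00101111 ⊕ 01110010 = 01011101
10000110 ⊕ 01100111 = 11100001
10110111 ⊕ 01100101 = 11010010
00010111 ⊕ 01110100 = 01100011
10010101 ⊕ 00100000 = 10110101
00011001 ⊕ 01000010 = 01011011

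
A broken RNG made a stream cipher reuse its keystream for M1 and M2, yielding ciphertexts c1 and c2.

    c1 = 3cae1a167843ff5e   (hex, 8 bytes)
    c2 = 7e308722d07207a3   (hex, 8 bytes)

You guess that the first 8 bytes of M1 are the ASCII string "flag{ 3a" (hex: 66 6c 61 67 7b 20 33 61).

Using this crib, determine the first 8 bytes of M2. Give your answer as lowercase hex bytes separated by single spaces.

24 f2 fc 53 d3 11 cb 9c

First, c1 ⊕ c2 = (M1 ⊕ K) ⊕ (M2 ⊕ K) = M1 ⊕ M2, so the key drops out. Then M2 = (M1 ⊕ M2) ⊕ M1 over the first 8 bytes.
byte 0: (3c XOR 7e) XOR 66 = 42 XOR 66 = 24
byte 1: (ae XOR 30) XOR 6c = 9e XOR 6c = f2
byte 2: (1a XOR 87) XOR 61 = 9d XOR 61 = fc
byte 3: (16 XOR 22) XOR 67 = 34 XOR 67 = 53
byte 4: (78 XOR d0) XOR 7b = a8 XOR 7b = d3
byte 5: (43 XOR 72) XOR 20 = 31 XOR 20 = 11
byte 6: (ff XOR 07) XOR 33 = f8 XOR 33 = cb
byte 7: (5e XOR a3) XOR 61 = fd XOR 61 = 9c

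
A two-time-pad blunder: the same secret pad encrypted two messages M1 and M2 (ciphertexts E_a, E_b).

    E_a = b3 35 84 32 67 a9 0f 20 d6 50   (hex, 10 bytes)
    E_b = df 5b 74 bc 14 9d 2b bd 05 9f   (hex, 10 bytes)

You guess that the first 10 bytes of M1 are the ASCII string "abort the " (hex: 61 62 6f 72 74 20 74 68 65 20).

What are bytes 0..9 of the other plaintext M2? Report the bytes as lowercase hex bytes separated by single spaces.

First, E_a ⊕ E_b = (M1 ⊕ K) ⊕ (M2 ⊕ K) = M1 ⊕ M2, so the key drops out. Then M2 = (M1 ⊕ M2) ⊕ M1 over the first 10 bytes.
byte 0: (b3 XOR df) XOR 61 = 6c XOR 61 = 0d
byte 1: (35 XOR 5b) XOR 62 = 6e XOR 62 = 0c
byte 2: (84 XOR 74) XOR 6f = f0 XOR 6f = 9f
byte 3: (32 XOR bc) XOR 72 = 8e XOR 72 = fc
byte 4: (67 XOR 14) XOR 74 = 73 XOR 74 = 07
byte 5: (a9 XOR 9d) XOR 20 = 34 XOR 20 = 14
byte 6: (0f XOR 2b) XOR 74 = 24 XOR 74 = 50
byte 7: (20 XOR bd) XOR 68 = 9d XOR 68 = f5
byte 8: (d6 XOR 05) XOR 65 = d3 XOR 65 = b6
byte 9: (50 XOR 9f) XOR 20 = cf XOR 20 = ef

0d 0c 9f fc 07 14 50 f5 b6 ef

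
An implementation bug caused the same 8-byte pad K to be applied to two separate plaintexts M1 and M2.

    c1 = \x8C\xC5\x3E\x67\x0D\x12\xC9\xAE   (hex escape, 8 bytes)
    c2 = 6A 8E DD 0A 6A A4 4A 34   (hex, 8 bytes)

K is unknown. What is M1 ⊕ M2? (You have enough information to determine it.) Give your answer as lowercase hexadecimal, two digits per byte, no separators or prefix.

c1 ⊕ c2 = (M1 ⊕ K) ⊕ (M2 ⊕ K) = M1 ⊕ M2 — the shared key cancels under XOR.
8c ⊕ 6a = e6
c5 ⊕ 8e = 4b
3e ⊕ dd = e3
67 ⊕ 0a = 6d
0d ⊕ 6a = 67
12 ⊕ a4 = b6
c9 ⊕ 4a = 83
ae ⊕ 34 = 9a

e64be36d67b6839a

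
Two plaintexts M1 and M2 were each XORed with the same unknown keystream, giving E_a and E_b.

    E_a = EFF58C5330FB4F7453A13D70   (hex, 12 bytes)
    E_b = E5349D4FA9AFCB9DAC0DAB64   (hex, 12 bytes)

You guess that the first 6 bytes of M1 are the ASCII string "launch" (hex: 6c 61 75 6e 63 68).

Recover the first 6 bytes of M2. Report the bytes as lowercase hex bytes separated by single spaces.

First, E_a ⊕ E_b = (M1 ⊕ K) ⊕ (M2 ⊕ K) = M1 ⊕ M2, so the key drops out. Then M2 = (M1 ⊕ M2) ⊕ M1 over the first 6 bytes.
byte 0: (ef ^ e5) ^ 6c = 0a ^ 6c = 66
byte 1: (f5 ^ 34) ^ 61 = c1 ^ 61 = a0
byte 2: (8c ^ 9d) ^ 75 = 11 ^ 75 = 64
byte 3: (53 ^ 4f) ^ 6e = 1c ^ 6e = 72
byte 4: (30 ^ a9) ^ 63 = 99 ^ 63 = fa
byte 5: (fb ^ af) ^ 68 = 54 ^ 68 = 3c

66 a0 64 72 fa 3c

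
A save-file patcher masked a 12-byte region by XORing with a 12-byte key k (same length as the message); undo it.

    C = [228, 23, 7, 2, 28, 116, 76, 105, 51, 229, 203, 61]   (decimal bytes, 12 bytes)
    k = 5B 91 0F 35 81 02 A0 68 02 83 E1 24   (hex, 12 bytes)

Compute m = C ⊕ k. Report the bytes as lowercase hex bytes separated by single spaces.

bf 86 08 37 9d 76 ec 01 31 66 2a 19

XOR is its own inverse, so applying the key byte-wise gives the result directly.
byte 0: e4 XOR 5b = bf
byte 1: 17 XOR 91 = 86
byte 2: 07 XOR 0f = 08
byte 3: 02 XOR 35 = 37
byte 4: 1c XOR 81 = 9d
byte 5: 74 XOR 02 = 76
byte 6: 4c XOR a0 = ec
byte 7: 69 XOR 68 = 01
byte 8: 33 XOR 02 = 31
byte 9: e5 XOR 83 = 66
byte 10: cb XOR e1 = 2a
byte 11: 3d XOR 24 = 19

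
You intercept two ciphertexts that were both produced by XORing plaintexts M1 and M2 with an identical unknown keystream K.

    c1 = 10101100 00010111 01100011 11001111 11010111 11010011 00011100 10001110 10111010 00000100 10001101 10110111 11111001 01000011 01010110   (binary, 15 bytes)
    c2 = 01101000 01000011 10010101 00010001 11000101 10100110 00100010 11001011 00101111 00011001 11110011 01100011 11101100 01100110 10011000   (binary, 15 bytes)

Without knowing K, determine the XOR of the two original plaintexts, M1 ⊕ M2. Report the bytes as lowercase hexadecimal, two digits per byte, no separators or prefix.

c454f6de12753e45951d7ed41525ce

c1 ⊕ c2 = (M1 ⊕ K) ⊕ (M2 ⊕ K) = M1 ⊕ M2 — the shared key cancels under XOR.
byte 0: 10101100 xor 01101000 = 11000100
byte 1: 00010111 xor 01000011 = 01010100
byte 2: 01100011 xor 10010101 = 11110110
byte 3: 11001111 xor 00010001 = 11011110
byte 4: 11010111 xor 11000101 = 00010010
byte 5: 11010011 xor 10100110 = 01110101
byte 6: 00011100 xor 00100010 = 00111110
byte 7: 10001110 xor 11001011 = 01000101
byte 8: 10111010 xor 00101111 = 10010101
byte 9: 00000100 xor 00011001 = 00011101
byte 10: 10001101 xor 11110011 = 01111110
byte 11: 10110111 xor 01100011 = 11010100
byte 12: 11111001 xor 11101100 = 00010101
byte 13: 01000011 xor 01100110 = 00100101
byte 14: 01010110 xor 10011000 = 11001110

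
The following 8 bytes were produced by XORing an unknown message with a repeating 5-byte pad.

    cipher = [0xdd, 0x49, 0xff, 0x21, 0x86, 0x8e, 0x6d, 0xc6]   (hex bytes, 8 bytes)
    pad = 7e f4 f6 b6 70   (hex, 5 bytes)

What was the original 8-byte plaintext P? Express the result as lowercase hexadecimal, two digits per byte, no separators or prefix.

a3bd0997f6f09930

The 5-byte key repeats, so the effective keystream is 7e f4 f6 b6 70 7e f4 f6.
byte 0: 221 ^ 126 = 163
byte 1:  73 ^ 244 = 189
byte 2: 255 ^ 246 =   9
byte 3:  33 ^ 182 = 151
byte 4: 134 ^ 112 = 246
byte 5: 142 ^ 126 = 240
byte 6: 109 ^ 244 = 153
byte 7: 198 ^ 246 =  48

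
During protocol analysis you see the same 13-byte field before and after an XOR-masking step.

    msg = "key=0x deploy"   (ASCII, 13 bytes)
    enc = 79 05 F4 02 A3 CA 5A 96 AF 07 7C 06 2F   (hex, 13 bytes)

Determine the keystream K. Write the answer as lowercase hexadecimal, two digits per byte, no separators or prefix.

Since enc = msg ⊕ K, XORing both sides with msg gives K = msg ⊕ enc.
6b xor 79 = 12
65 xor 05 = 60
79 xor f4 = 8d
3d xor 02 = 3f
30 xor a3 = 93
78 xor ca = b2
20 xor 5a = 7a
64 xor 96 = f2
65 xor af = ca
70 xor 07 = 77
6c xor 7c = 10
6f xor 06 = 69
79 xor 2f = 56

12608d3f93b27af2ca77106956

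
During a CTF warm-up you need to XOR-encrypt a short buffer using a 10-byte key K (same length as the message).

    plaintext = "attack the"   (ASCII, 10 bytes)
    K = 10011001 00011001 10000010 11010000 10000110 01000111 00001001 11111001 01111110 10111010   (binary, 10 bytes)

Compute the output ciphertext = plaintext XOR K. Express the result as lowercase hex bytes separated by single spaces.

XOR is its own inverse, so applying the key byte-wise gives the result directly.
 97 XOR 153 = 248
116 XOR  25 = 109
116 XOR 130 = 246
 97 XOR 208 = 177
 99 XOR 134 = 229
107 XOR  71 =  44
 32 XOR   9 =  41
116 XOR 249 = 141
104 XOR 126 =  22
101 XOR 186 = 223

f8 6d f6 b1 e5 2c 29 8d 16 df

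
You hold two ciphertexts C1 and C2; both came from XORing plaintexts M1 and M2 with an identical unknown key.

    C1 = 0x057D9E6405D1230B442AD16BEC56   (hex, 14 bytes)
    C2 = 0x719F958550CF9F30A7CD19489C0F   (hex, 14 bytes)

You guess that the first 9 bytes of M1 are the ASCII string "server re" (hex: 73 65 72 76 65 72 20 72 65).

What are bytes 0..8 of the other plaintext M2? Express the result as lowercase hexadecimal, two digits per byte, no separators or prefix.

07877997306c9c4986

First, C1 ⊕ C2 = (M1 ⊕ K) ⊕ (M2 ⊕ K) = M1 ⊕ M2, so the key drops out. Then M2 = (M1 ⊕ M2) ⊕ M1 over the first 9 bytes.
byte 0: (05 xor 71) xor 73 = 74 xor 73 = 07
byte 1: (7d xor 9f) xor 65 = e2 xor 65 = 87
byte 2: (9e xor 95) xor 72 = 0b xor 72 = 79
byte 3: (64 xor 85) xor 76 = e1 xor 76 = 97
byte 4: (05 xor 50) xor 65 = 55 xor 65 = 30
byte 5: (d1 xor cf) xor 72 = 1e xor 72 = 6c
byte 6: (23 xor 9f) xor 20 = bc xor 20 = 9c
byte 7: (0b xor 30) xor 72 = 3b xor 72 = 49
byte 8: (44 xor a7) xor 65 = e3 xor 65 = 86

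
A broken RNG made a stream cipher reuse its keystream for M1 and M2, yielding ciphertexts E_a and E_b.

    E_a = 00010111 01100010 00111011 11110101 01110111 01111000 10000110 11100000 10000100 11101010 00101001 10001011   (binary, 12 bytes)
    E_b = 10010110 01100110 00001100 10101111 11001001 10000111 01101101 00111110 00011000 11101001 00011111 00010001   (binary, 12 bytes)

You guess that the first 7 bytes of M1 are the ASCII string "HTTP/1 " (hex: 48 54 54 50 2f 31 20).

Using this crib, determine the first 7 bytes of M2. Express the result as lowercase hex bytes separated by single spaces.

c9 50 63 0a 91 ce cb

First, E_a ⊕ E_b = (M1 ⊕ K) ⊕ (M2 ⊕ K) = M1 ⊕ M2, so the key drops out. Then M2 = (M1 ⊕ M2) ⊕ M1 over the first 7 bytes.
byte 0: (17 ^ 96) ^ 48 = 81 ^ 48 = c9
byte 1: (62 ^ 66) ^ 54 = 04 ^ 54 = 50
byte 2: (3b ^ 0c) ^ 54 = 37 ^ 54 = 63
byte 3: (f5 ^ af) ^ 50 = 5a ^ 50 = 0a
byte 4: (77 ^ c9) ^ 2f = be ^ 2f = 91
byte 5: (78 ^ 87) ^ 31 = ff ^ 31 = ce
byte 6: (86 ^ 6d) ^ 20 = eb ^ 20 = cb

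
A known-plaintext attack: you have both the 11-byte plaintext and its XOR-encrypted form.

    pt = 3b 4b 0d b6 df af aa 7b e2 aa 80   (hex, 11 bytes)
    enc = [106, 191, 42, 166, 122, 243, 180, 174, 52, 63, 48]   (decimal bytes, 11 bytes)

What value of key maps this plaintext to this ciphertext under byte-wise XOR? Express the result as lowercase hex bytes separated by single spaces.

Since enc = pt ⊕ key, XORing both sides with pt gives key = pt ⊕ enc.
 59 ⊕ 106 =  81
 75 ⊕ 191 = 244
 13 ⊕  42 =  39
182 ⊕ 166 =  16
223 ⊕ 122 = 165
175 ⊕ 243 =  92
170 ⊕ 180 =  30
123 ⊕ 174 = 213
226 ⊕  52 = 214
170 ⊕  63 = 149
128 ⊕  48 = 176

51 f4 27 10 a5 5c 1e d5 d6 95 b0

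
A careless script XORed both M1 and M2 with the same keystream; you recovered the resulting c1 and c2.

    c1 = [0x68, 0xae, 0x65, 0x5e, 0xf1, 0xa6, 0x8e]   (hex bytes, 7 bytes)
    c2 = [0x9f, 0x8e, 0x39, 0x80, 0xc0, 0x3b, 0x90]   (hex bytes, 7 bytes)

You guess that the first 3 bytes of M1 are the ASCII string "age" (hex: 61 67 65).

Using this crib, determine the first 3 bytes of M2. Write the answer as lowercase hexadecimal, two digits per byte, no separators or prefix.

964739

First, c1 ⊕ c2 = (M1 ⊕ K) ⊕ (M2 ⊕ K) = M1 ⊕ M2, so the key drops out. Then M2 = (M1 ⊕ M2) ⊕ M1 over the first 3 bytes.
byte 0: (68 ^ 9f) ^ 61 = f7 ^ 61 = 96
byte 1: (ae ^ 8e) ^ 67 = 20 ^ 67 = 47
byte 2: (65 ^ 39) ^ 65 = 5c ^ 65 = 39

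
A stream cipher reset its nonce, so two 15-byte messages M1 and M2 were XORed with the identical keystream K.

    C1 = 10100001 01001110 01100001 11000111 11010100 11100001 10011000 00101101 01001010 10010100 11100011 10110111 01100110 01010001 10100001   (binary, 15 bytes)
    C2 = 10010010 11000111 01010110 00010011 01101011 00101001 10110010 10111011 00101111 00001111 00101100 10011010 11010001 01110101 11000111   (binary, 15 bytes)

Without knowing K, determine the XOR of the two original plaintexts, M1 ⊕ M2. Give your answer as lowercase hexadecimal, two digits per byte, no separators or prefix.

338937d4bfc82a96659bcf2db72466

C1 ⊕ C2 = (M1 ⊕ K) ⊕ (M2 ⊕ K) = M1 ⊕ M2 — the shared key cancels under XOR.
byte 0: a1 ⊕ 92 = 33
byte 1: 4e ⊕ c7 = 89
byte 2: 61 ⊕ 56 = 37
byte 3: c7 ⊕ 13 = d4
byte 4: d4 ⊕ 6b = bf
byte 5: e1 ⊕ 29 = c8
byte 6: 98 ⊕ b2 = 2a
byte 7: 2d ⊕ bb = 96
byte 8: 4a ⊕ 2f = 65
byte 9: 94 ⊕ 0f = 9b
byte 10: e3 ⊕ 2c = cf
byte 11: b7 ⊕ 9a = 2d
byte 12: 66 ⊕ d1 = b7
byte 13: 51 ⊕ 75 = 24
byte 14: a1 ⊕ c7 = 66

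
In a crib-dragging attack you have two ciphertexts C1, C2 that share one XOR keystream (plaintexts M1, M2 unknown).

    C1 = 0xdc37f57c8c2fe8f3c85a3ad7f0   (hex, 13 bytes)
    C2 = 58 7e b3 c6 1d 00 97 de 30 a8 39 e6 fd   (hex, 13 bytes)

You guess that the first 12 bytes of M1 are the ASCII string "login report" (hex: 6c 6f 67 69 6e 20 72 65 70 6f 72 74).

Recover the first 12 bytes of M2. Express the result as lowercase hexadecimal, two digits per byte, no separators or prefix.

e82621d3ff0f0d48889d7145

First, C1 ⊕ C2 = (M1 ⊕ K) ⊕ (M2 ⊕ K) = M1 ⊕ M2, so the key drops out. Then M2 = (M1 ⊕ M2) ⊕ M1 over the first 12 bytes.
byte 0: (dc XOR 58) XOR 6c = 84 XOR 6c = e8
byte 1: (37 XOR 7e) XOR 6f = 49 XOR 6f = 26
byte 2: (f5 XOR b3) XOR 67 = 46 XOR 67 = 21
byte 3: (7c XOR c6) XOR 69 = ba XOR 69 = d3
byte 4: (8c XOR 1d) XOR 6e = 91 XOR 6e = ff
byte 5: (2f XOR 00) XOR 20 = 2f XOR 20 = 0f
byte 6: (e8 XOR 97) XOR 72 = 7f XOR 72 = 0d
byte 7: (f3 XOR de) XOR 65 = 2d XOR 65 = 48
byte 8: (c8 XOR 30) XOR 70 = f8 XOR 70 = 88
byte 9: (5a XOR a8) XOR 6f = f2 XOR 6f = 9d
byte 10: (3a XOR 39) XOR 72 = 03 XOR 72 = 71
byte 11: (d7 XOR e6) XOR 74 = 31 XOR 74 = 45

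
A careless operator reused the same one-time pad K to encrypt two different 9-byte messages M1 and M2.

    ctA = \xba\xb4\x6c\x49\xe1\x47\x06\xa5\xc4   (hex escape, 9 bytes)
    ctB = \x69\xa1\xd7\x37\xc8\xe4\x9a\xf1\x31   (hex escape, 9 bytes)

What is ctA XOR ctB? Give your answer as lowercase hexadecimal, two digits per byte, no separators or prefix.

ctA ⊕ ctB = (M1 ⊕ K) ⊕ (M2 ⊕ K) = M1 ⊕ M2 — the shared key cancels under XOR.
byte 0: ba ⊕ 69 = d3
byte 1: b4 ⊕ a1 = 15
byte 2: 6c ⊕ d7 = bb
byte 3: 49 ⊕ 37 = 7e
byte 4: e1 ⊕ c8 = 29
byte 5: 47 ⊕ e4 = a3
byte 6: 06 ⊕ 9a = 9c
byte 7: a5 ⊕ f1 = 54
byte 8: c4 ⊕ 31 = f5

d315bb7e29a39c54f5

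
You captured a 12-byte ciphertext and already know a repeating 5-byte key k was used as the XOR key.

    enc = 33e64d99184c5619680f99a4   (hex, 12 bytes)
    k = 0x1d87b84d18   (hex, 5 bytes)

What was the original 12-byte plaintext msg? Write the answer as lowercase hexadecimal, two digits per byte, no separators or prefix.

The 5-byte key repeats, so the effective keystream is 1d 87 b8 4d 18 1d 87 b8 4d 18 1d 87.
byte 0:  51 ^  29 =  46
byte 1: 230 ^ 135 =  97
byte 2:  77 ^ 184 = 245
byte 3: 153 ^  77 = 212
byte 4:  24 ^  24 =   0
byte 5:  76 ^  29 =  81
byte 6:  86 ^ 135 = 209
byte 7:  25 ^ 184 = 161
byte 8: 104 ^  77 =  37
byte 9:  15 ^  24 =  23
byte 10: 153 ^  29 = 132
byte 11: 164 ^ 135 =  35

2e61f5d40051d1a125178423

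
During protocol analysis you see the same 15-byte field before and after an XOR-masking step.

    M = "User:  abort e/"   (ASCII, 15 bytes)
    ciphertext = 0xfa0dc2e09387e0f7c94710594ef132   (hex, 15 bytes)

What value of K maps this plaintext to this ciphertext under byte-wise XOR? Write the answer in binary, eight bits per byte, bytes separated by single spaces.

Since ciphertext = M ⊕ K, XORing both sides with M gives K = M ⊕ ciphertext.
 85 xor 250 = 175
115 xor  13 = 126
101 xor 194 = 167
114 xor 224 = 146
 58 xor 147 = 169
 32 xor 135 = 167
 32 xor 224 = 192
 97 xor 247 = 150
 98 xor 201 = 171
111 xor  71 =  40
114 xor  16 =  98
116 xor  89 =  45
 32 xor  78 = 110
101 xor 241 = 148
 47 xor  50 =  29

10101111 01111110 10100111 10010010 10101001 10100111 11000000 10010110 10101011 00101000 01100010 00101101 01101110 10010100 00011101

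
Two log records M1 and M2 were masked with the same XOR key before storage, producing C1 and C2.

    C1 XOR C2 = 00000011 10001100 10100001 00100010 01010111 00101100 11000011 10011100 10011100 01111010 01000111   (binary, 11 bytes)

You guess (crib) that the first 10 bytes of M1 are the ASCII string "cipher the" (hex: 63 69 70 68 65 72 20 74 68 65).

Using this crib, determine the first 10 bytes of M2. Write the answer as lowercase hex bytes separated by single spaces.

Since C1 ⊕ C2 = M1 ⊕ M2, XORing with the guessed M1 bytes yields the corresponding M2 bytes: M2 = (C1 ⊕ C2) ⊕ M1.
03 xor 63 = 60
8c xor 69 = e5
a1 xor 70 = d1
22 xor 68 = 4a
57 xor 65 = 32
2c xor 72 = 5e
c3 xor 20 = e3
9c xor 74 = e8
9c xor 68 = f4
7a xor 65 = 1f

60 e5 d1 4a 32 5e e3 e8 f4 1f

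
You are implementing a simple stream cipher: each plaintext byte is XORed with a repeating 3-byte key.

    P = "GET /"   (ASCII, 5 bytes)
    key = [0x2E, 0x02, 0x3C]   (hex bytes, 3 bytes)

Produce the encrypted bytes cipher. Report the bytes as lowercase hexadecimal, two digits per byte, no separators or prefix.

6947680e2d

The 3-byte key repeats, so the effective keystream is 2e 02 3c 2e 02.
byte 0: 47 ⊕ 2e = 69
byte 1: 45 ⊕ 02 = 47
byte 2: 54 ⊕ 3c = 68
byte 3: 20 ⊕ 2e = 0e
byte 4: 2f ⊕ 02 = 2d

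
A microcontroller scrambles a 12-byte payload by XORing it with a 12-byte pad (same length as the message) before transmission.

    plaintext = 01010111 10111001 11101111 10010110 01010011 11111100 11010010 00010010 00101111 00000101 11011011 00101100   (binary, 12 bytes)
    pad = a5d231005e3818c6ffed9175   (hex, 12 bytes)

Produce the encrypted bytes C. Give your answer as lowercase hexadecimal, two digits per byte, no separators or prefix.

XOR is its own inverse, so applying the key byte-wise gives the result directly.
byte 0: 01010111 XOR 10100101 = 11110010
byte 1: 10111001 XOR 11010010 = 01101011
byte 2: 11101111 XOR 00110001 = 11011110
byte 3: 10010110 XOR 00000000 = 10010110
byte 4: 01010011 XOR 01011110 = 00001101
byte 5: 11111100 XOR 00111000 = 11000100
byte 6: 11010010 XOR 00011000 = 11001010
byte 7: 00010010 XOR 11000110 = 11010100
byte 8: 00101111 XOR 11111111 = 11010000
byte 9: 00000101 XOR 11101101 = 11101000
byte 10: 11011011 XOR 10010001 = 01001010
byte 11: 00101100 XOR 01110101 = 01011001

f26bde960dc4cad4d0e84a59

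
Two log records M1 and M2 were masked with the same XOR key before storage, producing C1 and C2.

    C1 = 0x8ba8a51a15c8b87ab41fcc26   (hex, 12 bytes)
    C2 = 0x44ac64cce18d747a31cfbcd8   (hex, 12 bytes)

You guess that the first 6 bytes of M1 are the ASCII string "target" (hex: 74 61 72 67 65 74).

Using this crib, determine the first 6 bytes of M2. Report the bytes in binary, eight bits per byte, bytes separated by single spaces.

10111011 01100101 10110011 10110001 10010001 00110001

First, C1 ⊕ C2 = (M1 ⊕ K) ⊕ (M2 ⊕ K) = M1 ⊕ M2, so the key drops out. Then M2 = (M1 ⊕ M2) ⊕ M1 over the first 6 bytes.
byte 0: (8b ^ 44) ^ 74 = cf ^ 74 = bb
byte 1: (a8 ^ ac) ^ 61 = 04 ^ 61 = 65
byte 2: (a5 ^ 64) ^ 72 = c1 ^ 72 = b3
byte 3: (1a ^ cc) ^ 67 = d6 ^ 67 = b1
byte 4: (15 ^ e1) ^ 65 = f4 ^ 65 = 91
byte 5: (c8 ^ 8d) ^ 74 = 45 ^ 74 = 31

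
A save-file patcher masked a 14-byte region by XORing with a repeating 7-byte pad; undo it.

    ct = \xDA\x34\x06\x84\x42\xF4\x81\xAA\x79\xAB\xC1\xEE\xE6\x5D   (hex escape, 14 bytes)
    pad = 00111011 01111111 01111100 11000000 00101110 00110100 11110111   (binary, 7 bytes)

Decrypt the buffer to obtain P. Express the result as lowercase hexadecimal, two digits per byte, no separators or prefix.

The 7-byte key repeats, so the effective keystream is 3b 7f 7c c0 2e 34 f7 3b 7f 7c c0 2e 34 f7.
byte 0: da XOR 3b = e1
byte 1: 34 XOR 7f = 4b
byte 2: 06 XOR 7c = 7a
byte 3: 84 XOR c0 = 44
byte 4: 42 XOR 2e = 6c
byte 5: f4 XOR 34 = c0
byte 6: 81 XOR f7 = 76
byte 7: aa XOR 3b = 91
byte 8: 79 XOR 7f = 06
byte 9: ab XOR 7c = d7
byte 10: c1 XOR c0 = 01
byte 11: ee XOR 2e = c0
byte 12: e6 XOR 34 = d2
byte 13: 5d XOR f7 = aa

e14b7a446cc0769106d701c0d2aa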